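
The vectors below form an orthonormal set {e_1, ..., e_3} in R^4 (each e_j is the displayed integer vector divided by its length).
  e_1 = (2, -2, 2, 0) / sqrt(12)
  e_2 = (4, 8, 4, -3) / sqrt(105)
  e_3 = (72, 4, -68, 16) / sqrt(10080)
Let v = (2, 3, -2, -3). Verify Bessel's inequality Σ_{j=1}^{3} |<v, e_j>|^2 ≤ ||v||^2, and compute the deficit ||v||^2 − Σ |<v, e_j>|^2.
Σ |<v, e_j>|^2 = 347/18; ||v||^2 = 26; deficit = 121/18

Write each e_j = u_j / sqrt(<u_j, u_j>) where u_j is the displayed integer vector. Then <v, e_j> = <v, u_j> / sqrt(<u_j, u_j>), so |<v, e_j>|^2 = <v, u_j>^2 / <u_j, u_j>.
Coefficients: <v, e_1> = -6/sqrt(12), <v, e_2> = 33/sqrt(105), <v, e_3> = 244/sqrt(10080).
Square and sum: Σ |<v, e_j>|^2 = 347/18.
Compute ||v||^2 = v·v = 26.
Deficit = 26 − 347/18 = 121/18 ≥ 0, confirming Bessel's inequality. (The deficit equals ||v − Σ <v,e_j> e_j||^2, the squared distance from v to span{e_j}.)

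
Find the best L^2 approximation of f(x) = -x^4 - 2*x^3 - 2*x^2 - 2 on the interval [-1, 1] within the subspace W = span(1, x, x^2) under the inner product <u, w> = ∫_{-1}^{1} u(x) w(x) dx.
g(x) = -20*x^2/7 - 6*x/5 - 67/35

The best approximation g ∈ W is the orthogonal projection of f onto W. Writing g = a_0 + a_1 x + a_2 x^2, the coefficients solve the normal equations G · a = b where
  G_{ij} = <φ_i, φ_j> and b_i = <f, φ_i>, with φ_0 = 1, φ_1 = x, φ_2 = x^2.
G =
  [2, 0, 2/3]
  [0, 2/3, 0]
  [2/3, 0, 2/5],
b = (-86/15, -4/5, -254/105).
Solving gives a_0 = -67/35, a_1 = -6/5, a_2 = -20/7, so
  g(x) = -20*x^2/7 - 6*x/5 - 67/35.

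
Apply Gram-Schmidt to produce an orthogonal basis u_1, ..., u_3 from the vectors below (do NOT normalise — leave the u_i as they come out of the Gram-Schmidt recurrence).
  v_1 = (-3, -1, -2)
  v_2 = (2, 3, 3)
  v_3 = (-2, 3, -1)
Orthogonal basis:
  u_1 = (-3, -1, -2)
  u_2 = (-17/14, 27/14, 6/7)
  u_3 = (48/83, 80/83, -112/83)

Apply the Gram-Schmidt recurrence
  u_1 = v_1
  u_i = v_i − Σ_{j<i} ((v_i · u_j) / (u_j · u_j)) · u_j.

Step by step this gives:
  u_1 = (-3, -1, -2)
  u_2 = (-17/14, 27/14, 6/7)
  u_3 = (48/83, 80/83, -112/83)

Orthogonality check:
  u_2 · u_1 = 0 (should be 0)
  u_3 · u_1 = 0 (should be 0)
  u_3 · u_2 = 0 (should be 0)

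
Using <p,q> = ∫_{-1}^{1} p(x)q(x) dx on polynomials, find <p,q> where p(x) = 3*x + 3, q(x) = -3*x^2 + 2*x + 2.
<p,q> = 10

Expand the product: p(x)·q(x) = -9*x^3 - 3*x^2 + 12*x + 6.
∫_{-1}^{1} of each monomial x^k gives [2/(k+1) if k even, 0 if k odd]. Integrating term-by-term (or equivalently evaluating the antiderivative F(x) = -9*x^4/4 - x^3 + 6*x^2 + 6*x at the endpoints):
  F(1) − F(−1) = 35/4 − (-5/4) = 10.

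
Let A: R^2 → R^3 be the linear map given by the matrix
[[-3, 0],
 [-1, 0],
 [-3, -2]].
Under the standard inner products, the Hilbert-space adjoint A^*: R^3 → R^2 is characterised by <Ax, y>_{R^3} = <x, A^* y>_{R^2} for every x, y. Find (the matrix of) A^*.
A^* = A^T =
[[-3, -1, -3],
 [0, 0, -2]]

For real matrices with standard dot products, the defining identity <Ax, y> = <x, A^* y> gives (Ax)^T y = x^T (A^*) y, i.e. x^T A^T y = x^T (A^*) y. Since this holds for all x, y, we must have A^* = A^T. Therefore
A^* =
[[-3, -1, -3],
 [0, 0, -2]].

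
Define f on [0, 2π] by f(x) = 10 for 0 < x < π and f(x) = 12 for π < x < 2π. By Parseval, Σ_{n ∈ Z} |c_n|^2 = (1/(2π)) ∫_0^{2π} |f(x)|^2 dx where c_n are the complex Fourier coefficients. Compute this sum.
Σ |c_n|^2 = 122

Parseval equates the L^2 energy of f (normalised by 1/(2π)) with the ℓ^2 sum of its Fourier coefficients: (1/(2π)) ∫_0^{2π} |f|^2 = Σ |c_n|^2.
Compute the left side: (1/(2π)) [∫_0^π 10^2 dx + ∫_π^{2π} 12^2 dx] = (1/(2π)) · (100π + 144π) = (100 + 144)/2 = 122.
So Σ_{n ∈ Z} |c_n|^2 = 122.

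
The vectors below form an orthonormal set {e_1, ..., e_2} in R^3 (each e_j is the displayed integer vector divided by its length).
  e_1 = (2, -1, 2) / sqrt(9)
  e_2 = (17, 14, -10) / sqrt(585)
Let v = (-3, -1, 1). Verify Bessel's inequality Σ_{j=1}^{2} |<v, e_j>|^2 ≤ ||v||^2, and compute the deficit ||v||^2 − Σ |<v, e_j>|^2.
Σ |<v, e_j>|^2 = 138/13; ||v||^2 = 11; deficit = 5/13

Write each e_j = u_j / sqrt(<u_j, u_j>) where u_j is the displayed integer vector. Then <v, e_j> = <v, u_j> / sqrt(<u_j, u_j>), so |<v, e_j>|^2 = <v, u_j>^2 / <u_j, u_j>.
Coefficients: <v, e_1> = -3/sqrt(9), <v, e_2> = -75/sqrt(585).
Square and sum: Σ |<v, e_j>|^2 = 138/13.
Compute ||v||^2 = v·v = 11.
Deficit = 11 − 138/13 = 5/13 ≥ 0, confirming Bessel's inequality. (The deficit equals ||v − Σ <v,e_j> e_j||^2, the squared distance from v to span{e_j}.)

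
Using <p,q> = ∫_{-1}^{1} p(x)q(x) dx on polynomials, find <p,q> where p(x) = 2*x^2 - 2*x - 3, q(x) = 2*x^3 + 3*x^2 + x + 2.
<p,q> = -238/15

Expand the product: p(x)·q(x) = 4*x^5 + 2*x^4 - 10*x^3 - 7*x^2 - 7*x - 6.
∫_{-1}^{1} of each monomial x^k gives [2/(k+1) if k even, 0 if k odd]. Integrating term-by-term (or equivalently evaluating the antiderivative F(x) = 2*x^6/3 + 2*x^5/5 - 5*x^4/2 - 7*x^3/3 - 7*x^2/2 - 6*x at the endpoints):
  F(1) − F(−1) = -199/15 − (13/5) = -238/15.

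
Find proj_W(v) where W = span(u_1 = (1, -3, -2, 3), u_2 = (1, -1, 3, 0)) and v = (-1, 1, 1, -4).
proj_W(v) = (-209/249, 601/249, 353/249, -196/83)

Set up U = [u_1 | ... | u_2] ∈ R^(4×2). The projector onto W = col(U) is P = U (U^T U)^(-1) U^T.
Compute U^T U =
  [23, -2]
  [-2, 11],
and U^T v = (-18, 1).
Solve U^T U · c = U^T v for the coefficients: c = (-196/249, -13/249). The projection is proj_W(v) = U c.
Check: (v - proj_W(v)) · u_1 = 0  (should be 0).
Check: (v - proj_W(v)) · u_2 = 0  (should be 0).
Result: proj_W(v) = (-209/249, 601/249, 353/249, -196/83).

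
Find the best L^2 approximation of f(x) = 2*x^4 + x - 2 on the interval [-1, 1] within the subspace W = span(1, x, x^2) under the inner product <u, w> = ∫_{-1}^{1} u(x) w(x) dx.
g(x) = 12*x^2/7 + x - 76/35

The best approximation g ∈ W is the orthogonal projection of f onto W. Writing g = a_0 + a_1 x + a_2 x^2, the coefficients solve the normal equations G · a = b where
  G_{ij} = <φ_i, φ_j> and b_i = <f, φ_i>, with φ_0 = 1, φ_1 = x, φ_2 = x^2.
G =
  [2, 0, 2/3]
  [0, 2/3, 0]
  [2/3, 0, 2/5],
b = (-16/5, 2/3, -16/21).
Solving gives a_0 = -76/35, a_1 = 1, a_2 = 12/7, so
  g(x) = 12*x^2/7 + x - 76/35.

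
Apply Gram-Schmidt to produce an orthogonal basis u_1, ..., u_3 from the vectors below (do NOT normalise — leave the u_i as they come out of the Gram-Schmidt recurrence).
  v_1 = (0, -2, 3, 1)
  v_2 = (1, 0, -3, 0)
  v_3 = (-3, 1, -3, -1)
Orthogonal basis:
  u_1 = (0, -2, 3, 1)
  u_2 = (1, -9/7, -15/14, 9/14)
  u_3 = (-153/59, -73/59, -51/59, 7/59)

Apply the Gram-Schmidt recurrence
  u_1 = v_1
  u_i = v_i − Σ_{j<i} ((v_i · u_j) / (u_j · u_j)) · u_j.

Step by step this gives:
  u_1 = (0, -2, 3, 1)
  u_2 = (1, -9/7, -15/14, 9/14)
  u_3 = (-153/59, -73/59, -51/59, 7/59)

Orthogonality check:
  u_2 · u_1 = 0 (should be 0)
  u_3 · u_1 = 0 (should be 0)
  u_3 · u_2 = 0 (should be 0)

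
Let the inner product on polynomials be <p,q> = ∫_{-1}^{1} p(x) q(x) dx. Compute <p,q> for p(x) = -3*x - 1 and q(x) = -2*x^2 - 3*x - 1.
<p,q> = 28/3

Expand the product: p(x)·q(x) = 6*x^3 + 11*x^2 + 6*x + 1.
∫_{-1}^{1} of each monomial x^k gives [2/(k+1) if k even, 0 if k odd]. Integrating term-by-term (or equivalently evaluating the antiderivative F(x) = 3*x^4/2 + 11*x^3/3 + 3*x^2 + x at the endpoints):
  F(1) − F(−1) = 55/6 − (-1/6) = 28/3.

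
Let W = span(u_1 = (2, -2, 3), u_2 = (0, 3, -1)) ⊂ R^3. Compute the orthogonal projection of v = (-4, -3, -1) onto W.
proj_W(v) = (-244/89, -299/89, -185/89)

Set up U = [u_1 | ... | u_2] ∈ R^(3×2). The projector onto W = col(U) is P = U (U^T U)^(-1) U^T.
Compute U^T U =
  [17, -9]
  [-9, 10],
and U^T v = (-5, -8).
Solve U^T U · c = U^T v for the coefficients: c = (-122/89, -181/89). The projection is proj_W(v) = U c.
Check: (v - proj_W(v)) · u_1 = 0  (should be 0).
Check: (v - proj_W(v)) · u_2 = 0  (should be 0).
Result: proj_W(v) = (-244/89, -299/89, -185/89).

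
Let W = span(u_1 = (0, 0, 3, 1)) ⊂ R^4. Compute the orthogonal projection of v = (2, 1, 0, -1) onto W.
proj_W(v) = (0, 0, -3/10, -1/10)

Set up U = [u_1 | ... | u_1] ∈ R^(4×1). The projector onto W = col(U) is P = U (U^T U)^(-1) U^T.
Compute U^T U =
  [10],
and U^T v = (-1).
Solve U^T U · c = U^T v for the coefficients: c = (-1/10). The projection is proj_W(v) = U c.
Check: (v - proj_W(v)) · u_1 = 0  (should be 0).
Result: proj_W(v) = (0, 0, -3/10, -1/10).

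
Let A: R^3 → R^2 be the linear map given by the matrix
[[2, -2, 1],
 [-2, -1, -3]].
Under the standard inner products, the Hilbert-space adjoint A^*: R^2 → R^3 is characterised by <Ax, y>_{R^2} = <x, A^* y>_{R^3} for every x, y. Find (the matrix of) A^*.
A^* = A^T =
[[2, -2],
 [-2, -1],
 [1, -3]]

For real matrices with standard dot products, the defining identity <Ax, y> = <x, A^* y> gives (Ax)^T y = x^T (A^*) y, i.e. x^T A^T y = x^T (A^*) y. Since this holds for all x, y, we must have A^* = A^T. Therefore
A^* =
[[2, -2],
 [-2, -1],
 [1, -3]].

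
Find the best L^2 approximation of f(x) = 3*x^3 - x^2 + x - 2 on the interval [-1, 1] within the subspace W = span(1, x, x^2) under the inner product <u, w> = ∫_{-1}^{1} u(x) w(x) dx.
g(x) = -x^2 + 14*x/5 - 2

The best approximation g ∈ W is the orthogonal projection of f onto W. Writing g = a_0 + a_1 x + a_2 x^2, the coefficients solve the normal equations G · a = b where
  G_{ij} = <φ_i, φ_j> and b_i = <f, φ_i>, with φ_0 = 1, φ_1 = x, φ_2 = x^2.
G =
  [2, 0, 2/3]
  [0, 2/3, 0]
  [2/3, 0, 2/5],
b = (-14/3, 28/15, -26/15).
Solving gives a_0 = -2, a_1 = 14/5, a_2 = -1, so
  g(x) = -x^2 + 14*x/5 - 2.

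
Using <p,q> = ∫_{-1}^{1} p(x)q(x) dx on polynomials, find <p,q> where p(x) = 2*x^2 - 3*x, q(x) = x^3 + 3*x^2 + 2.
<p,q> = 58/15

Expand the product: p(x)·q(x) = 2*x^5 + 3*x^4 - 9*x^3 + 4*x^2 - 6*x.
∫_{-1}^{1} of each monomial x^k gives [2/(k+1) if k even, 0 if k odd]. Integrating term-by-term (or equivalently evaluating the antiderivative F(x) = x^6/3 + 3*x^5/5 - 9*x^4/4 + 4*x^3/3 - 3*x^2 at the endpoints):
  F(1) − F(−1) = -179/60 − (-137/20) = 58/15.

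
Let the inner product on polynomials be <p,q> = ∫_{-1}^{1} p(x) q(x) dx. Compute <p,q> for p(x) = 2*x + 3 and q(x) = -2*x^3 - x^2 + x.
<p,q> = -34/15

Expand the product: p(x)·q(x) = -4*x^4 - 8*x^3 - x^2 + 3*x.
∫_{-1}^{1} of each monomial x^k gives [2/(k+1) if k even, 0 if k odd]. Integrating term-by-term (or equivalently evaluating the antiderivative F(x) = -4*x^5/5 - 2*x^4 - x^3/3 + 3*x^2/2 at the endpoints):
  F(1) − F(−1) = -49/30 − (19/30) = -34/15.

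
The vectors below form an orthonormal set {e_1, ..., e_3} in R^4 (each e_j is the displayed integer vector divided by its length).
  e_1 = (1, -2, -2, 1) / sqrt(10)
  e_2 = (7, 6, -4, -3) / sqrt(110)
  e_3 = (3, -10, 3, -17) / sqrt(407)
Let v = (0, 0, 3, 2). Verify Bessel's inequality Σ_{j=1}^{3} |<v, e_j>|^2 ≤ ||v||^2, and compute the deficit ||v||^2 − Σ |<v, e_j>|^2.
Σ |<v, e_j>|^2 = 225/37; ||v||^2 = 13; deficit = 256/37

Write each e_j = u_j / sqrt(<u_j, u_j>) where u_j is the displayed integer vector. Then <v, e_j> = <v, u_j> / sqrt(<u_j, u_j>), so |<v, e_j>|^2 = <v, u_j>^2 / <u_j, u_j>.
Coefficients: <v, e_1> = -4/sqrt(10), <v, e_2> = -18/sqrt(110), <v, e_3> = -25/sqrt(407).
Square and sum: Σ |<v, e_j>|^2 = 225/37.
Compute ||v||^2 = v·v = 13.
Deficit = 13 − 225/37 = 256/37 ≥ 0, confirming Bessel's inequality. (The deficit equals ||v − Σ <v,e_j> e_j||^2, the squared distance from v to span{e_j}.)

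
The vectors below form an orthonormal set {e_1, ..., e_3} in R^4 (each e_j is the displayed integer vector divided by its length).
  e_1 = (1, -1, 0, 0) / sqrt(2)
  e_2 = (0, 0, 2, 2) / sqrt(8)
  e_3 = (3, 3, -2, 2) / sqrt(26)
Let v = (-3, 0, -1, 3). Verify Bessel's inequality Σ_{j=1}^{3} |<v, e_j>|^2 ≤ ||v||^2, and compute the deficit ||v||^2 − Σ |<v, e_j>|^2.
Σ |<v, e_j>|^2 = 85/13; ||v||^2 = 19; deficit = 162/13

Write each e_j = u_j / sqrt(<u_j, u_j>) where u_j is the displayed integer vector. Then <v, e_j> = <v, u_j> / sqrt(<u_j, u_j>), so |<v, e_j>|^2 = <v, u_j>^2 / <u_j, u_j>.
Coefficients: <v, e_1> = -3/sqrt(2), <v, e_2> = 4/sqrt(8), <v, e_3> = -1/sqrt(26).
Square and sum: Σ |<v, e_j>|^2 = 85/13.
Compute ||v||^2 = v·v = 19.
Deficit = 19 − 85/13 = 162/13 ≥ 0, confirming Bessel's inequality. (The deficit equals ||v − Σ <v,e_j> e_j||^2, the squared distance from v to span{e_j}.)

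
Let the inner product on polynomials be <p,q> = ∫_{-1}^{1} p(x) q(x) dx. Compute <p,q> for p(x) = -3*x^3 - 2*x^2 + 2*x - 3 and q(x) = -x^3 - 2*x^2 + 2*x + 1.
<p,q> = -148/105

Expand the product: p(x)·q(x) = 3*x^6 + 8*x^5 - 4*x^4 - 8*x^3 + 8*x^2 - 4*x - 3.
∫_{-1}^{1} of each monomial x^k gives [2/(k+1) if k even, 0 if k odd]. Integrating term-by-term (or equivalently evaluating the antiderivative F(x) = 3*x^7/7 + 4*x^6/3 - 4*x^5/5 - 2*x^4 + 8*x^3/3 - 2*x^2 - 3*x at the endpoints):
  F(1) − F(−1) = -118/35 − (-206/105) = -148/105.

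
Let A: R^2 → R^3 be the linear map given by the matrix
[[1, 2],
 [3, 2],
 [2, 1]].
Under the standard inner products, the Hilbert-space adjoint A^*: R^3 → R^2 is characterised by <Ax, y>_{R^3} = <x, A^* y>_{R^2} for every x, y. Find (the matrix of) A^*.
A^* = A^T =
[[1, 3, 2],
 [2, 2, 1]]

For real matrices with standard dot products, the defining identity <Ax, y> = <x, A^* y> gives (Ax)^T y = x^T (A^*) y, i.e. x^T A^T y = x^T (A^*) y. Since this holds for all x, y, we must have A^* = A^T. Therefore
A^* =
[[1, 3, 2],
 [2, 2, 1]].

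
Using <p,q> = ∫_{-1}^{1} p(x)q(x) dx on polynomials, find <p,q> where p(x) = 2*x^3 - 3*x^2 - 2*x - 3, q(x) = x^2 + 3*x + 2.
<p,q> = -104/5

Expand the product: p(x)·q(x) = 2*x^5 + 3*x^4 - 7*x^3 - 15*x^2 - 13*x - 6.
∫_{-1}^{1} of each monomial x^k gives [2/(k+1) if k even, 0 if k odd]. Integrating term-by-term (or equivalently evaluating the antiderivative F(x) = x^6/3 + 3*x^5/5 - 7*x^4/4 - 5*x^3 - 13*x^2/2 - 6*x at the endpoints):
  F(1) − F(−1) = -1099/60 − (149/60) = -104/5.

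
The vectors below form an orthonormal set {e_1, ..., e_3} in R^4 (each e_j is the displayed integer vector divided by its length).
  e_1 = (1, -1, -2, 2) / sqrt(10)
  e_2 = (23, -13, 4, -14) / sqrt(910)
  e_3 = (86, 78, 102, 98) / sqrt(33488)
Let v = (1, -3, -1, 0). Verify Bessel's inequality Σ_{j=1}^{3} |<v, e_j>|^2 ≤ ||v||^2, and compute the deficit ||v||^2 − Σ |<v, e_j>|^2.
Σ |<v, e_j>|^2 = 843/92; ||v||^2 = 11; deficit = 169/92

Write each e_j = u_j / sqrt(<u_j, u_j>) where u_j is the displayed integer vector. Then <v, e_j> = <v, u_j> / sqrt(<u_j, u_j>), so |<v, e_j>|^2 = <v, u_j>^2 / <u_j, u_j>.
Coefficients: <v, e_1> = 6/sqrt(10), <v, e_2> = 58/sqrt(910), <v, e_3> = -250/sqrt(33488).
Square and sum: Σ |<v, e_j>|^2 = 843/92.
Compute ||v||^2 = v·v = 11.
Deficit = 11 − 843/92 = 169/92 ≥ 0, confirming Bessel's inequality. (The deficit equals ||v − Σ <v,e_j> e_j||^2, the squared distance from v to span{e_j}.)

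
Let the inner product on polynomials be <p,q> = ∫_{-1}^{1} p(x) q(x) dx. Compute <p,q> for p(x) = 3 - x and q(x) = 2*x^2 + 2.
<p,q> = 16

Expand the product: p(x)·q(x) = -2*x^3 + 6*x^2 - 2*x + 6.
∫_{-1}^{1} of each monomial x^k gives [2/(k+1) if k even, 0 if k odd]. Integrating term-by-term (or equivalently evaluating the antiderivative F(x) = -x^4/2 + 2*x^3 - x^2 + 6*x at the endpoints):
  F(1) − F(−1) = 13/2 − (-19/2) = 16.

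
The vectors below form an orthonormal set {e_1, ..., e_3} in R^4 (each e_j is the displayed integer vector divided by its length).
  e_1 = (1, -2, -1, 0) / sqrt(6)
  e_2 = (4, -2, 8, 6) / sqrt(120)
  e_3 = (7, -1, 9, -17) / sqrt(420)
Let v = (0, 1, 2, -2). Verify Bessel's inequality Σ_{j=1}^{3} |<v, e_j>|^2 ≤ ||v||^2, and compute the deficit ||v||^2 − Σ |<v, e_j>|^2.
Σ |<v, e_j>|^2 = 249/28; ||v||^2 = 9; deficit = 3/28

Write each e_j = u_j / sqrt(<u_j, u_j>) where u_j is the displayed integer vector. Then <v, e_j> = <v, u_j> / sqrt(<u_j, u_j>), so |<v, e_j>|^2 = <v, u_j>^2 / <u_j, u_j>.
Coefficients: <v, e_1> = -4/sqrt(6), <v, e_2> = 2/sqrt(120), <v, e_3> = 51/sqrt(420).
Square and sum: Σ |<v, e_j>|^2 = 249/28.
Compute ||v||^2 = v·v = 9.
Deficit = 9 − 249/28 = 3/28 ≥ 0, confirming Bessel's inequality. (The deficit equals ||v − Σ <v,e_j> e_j||^2, the squared distance from v to span{e_j}.)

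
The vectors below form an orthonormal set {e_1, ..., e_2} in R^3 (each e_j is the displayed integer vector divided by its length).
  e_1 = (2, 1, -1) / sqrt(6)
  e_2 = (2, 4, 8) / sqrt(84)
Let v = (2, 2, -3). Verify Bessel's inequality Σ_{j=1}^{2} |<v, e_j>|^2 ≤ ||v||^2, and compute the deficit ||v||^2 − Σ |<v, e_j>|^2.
Σ |<v, e_j>|^2 = 213/14; ||v||^2 = 17; deficit = 25/14

Write each e_j = u_j / sqrt(<u_j, u_j>) where u_j is the displayed integer vector. Then <v, e_j> = <v, u_j> / sqrt(<u_j, u_j>), so |<v, e_j>|^2 = <v, u_j>^2 / <u_j, u_j>.
Coefficients: <v, e_1> = 9/sqrt(6), <v, e_2> = -12/sqrt(84).
Square and sum: Σ |<v, e_j>|^2 = 213/14.
Compute ||v||^2 = v·v = 17.
Deficit = 17 − 213/14 = 25/14 ≥ 0, confirming Bessel's inequality. (The deficit equals ||v − Σ <v,e_j> e_j||^2, the squared distance from v to span{e_j}.)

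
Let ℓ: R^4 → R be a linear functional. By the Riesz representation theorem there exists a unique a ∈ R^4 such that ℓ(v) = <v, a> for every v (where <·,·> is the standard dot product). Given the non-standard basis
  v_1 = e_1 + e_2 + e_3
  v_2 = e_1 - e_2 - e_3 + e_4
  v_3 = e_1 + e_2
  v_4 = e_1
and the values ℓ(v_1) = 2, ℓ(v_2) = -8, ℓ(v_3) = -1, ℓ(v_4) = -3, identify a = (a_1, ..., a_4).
a = (-3, 2, 3, 0)

Write a = (a_1, ..., a_4) in the standard basis. For each basis vector v_i, ℓ(v_i) = <v_i, a> is a linear equation in the a_j's. Collect the n equations into a matrix system V a = ℓ, where row i of V is v_i (expressed in the standard basis). Since V is invertible (lower-triangular with 1s on the diagonal, up to permutation), solve by back-substitution:
  V =
[[1, 1, 1, 0],
 [1, -1, -1, 1],
 [1, 1, 0, 0],
 [1, 0, 0, 0]]
  V a = (2, -8, -1, -3)
Solving gives a = (-3, 2, 3, 0).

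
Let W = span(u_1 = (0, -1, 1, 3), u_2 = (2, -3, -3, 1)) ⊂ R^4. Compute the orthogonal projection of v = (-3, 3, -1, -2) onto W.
proj_W(v) = (-62/61, 140/61, 46/61, -172/61)

Set up U = [u_1 | ... | u_2] ∈ R^(4×2). The projector onto W = col(U) is P = U (U^T U)^(-1) U^T.
Compute U^T U =
  [11, 3]
  [3, 23],
and U^T v = (-10, -14).
Solve U^T U · c = U^T v for the coefficients: c = (-47/61, -31/61). The projection is proj_W(v) = U c.
Check: (v - proj_W(v)) · u_1 = 0  (should be 0).
Check: (v - proj_W(v)) · u_2 = 0  (should be 0).
Result: proj_W(v) = (-62/61, 140/61, 46/61, -172/61).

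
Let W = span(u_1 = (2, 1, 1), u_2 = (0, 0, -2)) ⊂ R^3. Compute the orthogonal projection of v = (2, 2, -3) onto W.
proj_W(v) = (12/5, 6/5, -3)

Set up U = [u_1 | ... | u_2] ∈ R^(3×2). The projector onto W = col(U) is P = U (U^T U)^(-1) U^T.
Compute U^T U =
  [6, -2]
  [-2, 4],
and U^T v = (3, 6).
Solve U^T U · c = U^T v for the coefficients: c = (6/5, 21/10). The projection is proj_W(v) = U c.
Check: (v - proj_W(v)) · u_1 = 0  (should be 0).
Check: (v - proj_W(v)) · u_2 = 0  (should be 0).
Result: proj_W(v) = (12/5, 6/5, -3).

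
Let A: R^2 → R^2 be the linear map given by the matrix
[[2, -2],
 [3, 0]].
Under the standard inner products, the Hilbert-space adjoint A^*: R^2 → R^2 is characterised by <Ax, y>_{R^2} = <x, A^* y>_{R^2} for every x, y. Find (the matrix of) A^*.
A^* = A^T =
[[2, 3],
 [-2, 0]]

For real matrices with standard dot products, the defining identity <Ax, y> = <x, A^* y> gives (Ax)^T y = x^T (A^*) y, i.e. x^T A^T y = x^T (A^*) y. Since this holds for all x, y, we must have A^* = A^T. Therefore
A^* =
[[2, 3],
 [-2, 0]].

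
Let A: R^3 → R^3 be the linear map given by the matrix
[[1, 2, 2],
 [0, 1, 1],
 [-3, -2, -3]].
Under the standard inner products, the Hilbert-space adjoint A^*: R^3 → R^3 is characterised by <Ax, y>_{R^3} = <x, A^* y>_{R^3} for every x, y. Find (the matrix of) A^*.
A^* = A^T =
[[1, 0, -3],
 [2, 1, -2],
 [2, 1, -3]]

For real matrices with standard dot products, the defining identity <Ax, y> = <x, A^* y> gives (Ax)^T y = x^T (A^*) y, i.e. x^T A^T y = x^T (A^*) y. Since this holds for all x, y, we must have A^* = A^T. Therefore
A^* =
[[1, 0, -3],
 [2, 1, -2],
 [2, 1, -3]].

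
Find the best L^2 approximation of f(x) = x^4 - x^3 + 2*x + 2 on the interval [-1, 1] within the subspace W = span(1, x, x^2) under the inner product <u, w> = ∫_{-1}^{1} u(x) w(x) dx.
g(x) = 6*x^2/7 + 7*x/5 + 67/35

The best approximation g ∈ W is the orthogonal projection of f onto W. Writing g = a_0 + a_1 x + a_2 x^2, the coefficients solve the normal equations G · a = b where
  G_{ij} = <φ_i, φ_j> and b_i = <f, φ_i>, with φ_0 = 1, φ_1 = x, φ_2 = x^2.
G =
  [2, 0, 2/3]
  [0, 2/3, 0]
  [2/3, 0, 2/5],
b = (22/5, 14/15, 34/21).
Solving gives a_0 = 67/35, a_1 = 7/5, a_2 = 6/7, so
  g(x) = 6*x^2/7 + 7*x/5 + 67/35.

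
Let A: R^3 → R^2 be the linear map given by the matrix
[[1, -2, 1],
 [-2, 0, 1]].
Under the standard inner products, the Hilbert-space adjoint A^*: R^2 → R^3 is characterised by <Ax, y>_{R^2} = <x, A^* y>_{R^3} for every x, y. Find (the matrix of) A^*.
A^* = A^T =
[[1, -2],
 [-2, 0],
 [1, 1]]

For real matrices with standard dot products, the defining identity <Ax, y> = <x, A^* y> gives (Ax)^T y = x^T (A^*) y, i.e. x^T A^T y = x^T (A^*) y. Since this holds for all x, y, we must have A^* = A^T. Therefore
A^* =
[[1, -2],
 [-2, 0],
 [1, 1]].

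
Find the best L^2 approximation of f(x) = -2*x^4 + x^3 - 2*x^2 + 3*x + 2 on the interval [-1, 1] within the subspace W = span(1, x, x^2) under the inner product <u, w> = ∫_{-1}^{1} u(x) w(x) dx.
g(x) = -26*x^2/7 + 18*x/5 + 76/35

The best approximation g ∈ W is the orthogonal projection of f onto W. Writing g = a_0 + a_1 x + a_2 x^2, the coefficients solve the normal equations G · a = b where
  G_{ij} = <φ_i, φ_j> and b_i = <f, φ_i>, with φ_0 = 1, φ_1 = x, φ_2 = x^2.
G =
  [2, 0, 2/3]
  [0, 2/3, 0]
  [2/3, 0, 2/5],
b = (28/15, 12/5, -4/105).
Solving gives a_0 = 76/35, a_1 = 18/5, a_2 = -26/7, so
  g(x) = -26*x^2/7 + 18*x/5 + 76/35.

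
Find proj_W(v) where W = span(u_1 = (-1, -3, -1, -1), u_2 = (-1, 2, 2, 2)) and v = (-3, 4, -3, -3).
proj_W(v) = (29/25, 22/25, -2/5, -2/5)

Set up U = [u_1 | ... | u_2] ∈ R^(4×2). The projector onto W = col(U) is P = U (U^T U)^(-1) U^T.
Compute U^T U =
  [12, -9]
  [-9, 13],
and U^T v = (-3, -1).
Solve U^T U · c = U^T v for the coefficients: c = (-16/25, -13/25). The projection is proj_W(v) = U c.
Check: (v - proj_W(v)) · u_1 = 0  (should be 0).
Check: (v - proj_W(v)) · u_2 = 0  (should be 0).
Result: proj_W(v) = (29/25, 22/25, -2/5, -2/5).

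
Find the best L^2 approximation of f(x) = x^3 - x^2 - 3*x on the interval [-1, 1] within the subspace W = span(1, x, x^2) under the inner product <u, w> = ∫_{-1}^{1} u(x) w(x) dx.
g(x) = -x^2 - 12*x/5

The best approximation g ∈ W is the orthogonal projection of f onto W. Writing g = a_0 + a_1 x + a_2 x^2, the coefficients solve the normal equations G · a = b where
  G_{ij} = <φ_i, φ_j> and b_i = <f, φ_i>, with φ_0 = 1, φ_1 = x, φ_2 = x^2.
G =
  [2, 0, 2/3]
  [0, 2/3, 0]
  [2/3, 0, 2/5],
b = (-2/3, -8/5, -2/5).
Solving gives a_0 = 0, a_1 = -12/5, a_2 = -1, so
  g(x) = -x^2 - 12*x/5.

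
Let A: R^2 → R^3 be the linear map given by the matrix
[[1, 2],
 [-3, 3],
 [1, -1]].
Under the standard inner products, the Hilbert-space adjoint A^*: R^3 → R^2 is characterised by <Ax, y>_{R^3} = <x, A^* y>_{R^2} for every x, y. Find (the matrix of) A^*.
A^* = A^T =
[[1, -3, 1],
 [2, 3, -1]]

For real matrices with standard dot products, the defining identity <Ax, y> = <x, A^* y> gives (Ax)^T y = x^T (A^*) y, i.e. x^T A^T y = x^T (A^*) y. Since this holds for all x, y, we must have A^* = A^T. Therefore
A^* =
[[1, -3, 1],
 [2, 3, -1]].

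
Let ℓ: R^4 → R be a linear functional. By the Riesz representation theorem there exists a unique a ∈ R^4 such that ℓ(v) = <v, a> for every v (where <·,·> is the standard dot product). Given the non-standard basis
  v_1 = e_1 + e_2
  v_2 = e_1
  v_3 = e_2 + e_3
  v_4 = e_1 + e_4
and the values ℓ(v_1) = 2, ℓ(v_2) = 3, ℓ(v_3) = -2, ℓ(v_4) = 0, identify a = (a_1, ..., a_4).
a = (3, -1, -1, -3)

Write a = (a_1, ..., a_4) in the standard basis. For each basis vector v_i, ℓ(v_i) = <v_i, a> is a linear equation in the a_j's. Collect the n equations into a matrix system V a = ℓ, where row i of V is v_i (expressed in the standard basis). Since V is invertible (lower-triangular with 1s on the diagonal, up to permutation), solve by back-substitution:
  V =
[[1, 1, 0, 0],
 [1, 0, 0, 0],
 [0, 1, 1, 0],
 [1, 0, 0, 1]]
  V a = (2, 3, -2, 0)
Solving gives a = (3, -1, -1, -3).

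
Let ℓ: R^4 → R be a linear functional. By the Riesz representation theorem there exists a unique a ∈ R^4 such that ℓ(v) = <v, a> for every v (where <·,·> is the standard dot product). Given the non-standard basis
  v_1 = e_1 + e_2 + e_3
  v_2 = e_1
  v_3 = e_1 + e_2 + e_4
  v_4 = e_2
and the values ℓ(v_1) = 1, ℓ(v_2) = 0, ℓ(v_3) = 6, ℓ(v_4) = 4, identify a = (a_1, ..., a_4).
a = (0, 4, -3, 2)

Write a = (a_1, ..., a_4) in the standard basis. For each basis vector v_i, ℓ(v_i) = <v_i, a> is a linear equation in the a_j's. Collect the n equations into a matrix system V a = ℓ, where row i of V is v_i (expressed in the standard basis). Since V is invertible (lower-triangular with 1s on the diagonal, up to permutation), solve by back-substitution:
  V =
[[1, 1, 1, 0],
 [1, 0, 0, 0],
 [1, 1, 0, 1],
 [0, 1, 0, 0]]
  V a = (1, 0, 6, 4)
Solving gives a = (0, 4, -3, 2).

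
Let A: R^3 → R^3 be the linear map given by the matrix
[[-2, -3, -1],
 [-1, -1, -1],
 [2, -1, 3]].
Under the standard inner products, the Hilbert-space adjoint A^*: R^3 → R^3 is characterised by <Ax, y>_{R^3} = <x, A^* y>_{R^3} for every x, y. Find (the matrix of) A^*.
A^* = A^T =
[[-2, -1, 2],
 [-3, -1, -1],
 [-1, -1, 3]]

For real matrices with standard dot products, the defining identity <Ax, y> = <x, A^* y> gives (Ax)^T y = x^T (A^*) y, i.e. x^T A^T y = x^T (A^*) y. Since this holds for all x, y, we must have A^* = A^T. Therefore
A^* =
[[-2, -1, 2],
 [-3, -1, -1],
 [-1, -1, 3]].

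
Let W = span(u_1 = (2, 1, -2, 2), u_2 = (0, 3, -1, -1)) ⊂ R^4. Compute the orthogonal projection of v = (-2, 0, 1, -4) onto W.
proj_W(v) = (-163/67, 40/67, 245/134, -407/134)

Set up U = [u_1 | ... | u_2] ∈ R^(4×2). The projector onto W = col(U) is P = U (U^T U)^(-1) U^T.
Compute U^T U =
  [13, 3]
  [3, 11],
and U^T v = (-14, 3).
Solve U^T U · c = U^T v for the coefficients: c = (-163/134, 81/134). The projection is proj_W(v) = U c.
Check: (v - proj_W(v)) · u_1 = 0  (should be 0).
Check: (v - proj_W(v)) · u_2 = 0  (should be 0).
Result: proj_W(v) = (-163/67, 40/67, 245/134, -407/134).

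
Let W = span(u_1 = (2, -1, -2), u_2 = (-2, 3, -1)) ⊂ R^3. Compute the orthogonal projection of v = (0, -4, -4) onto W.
proj_W(v) = (280/101, -164/101, -244/101)

Set up U = [u_1 | ... | u_2] ∈ R^(3×2). The projector onto W = col(U) is P = U (U^T U)^(-1) U^T.
Compute U^T U =
  [9, -5]
  [-5, 14],
and U^T v = (12, -8).
Solve U^T U · c = U^T v for the coefficients: c = (128/101, -12/101). The projection is proj_W(v) = U c.
Check: (v - proj_W(v)) · u_1 = 0  (should be 0).
Check: (v - proj_W(v)) · u_2 = 0  (should be 0).
Result: proj_W(v) = (280/101, -164/101, -244/101).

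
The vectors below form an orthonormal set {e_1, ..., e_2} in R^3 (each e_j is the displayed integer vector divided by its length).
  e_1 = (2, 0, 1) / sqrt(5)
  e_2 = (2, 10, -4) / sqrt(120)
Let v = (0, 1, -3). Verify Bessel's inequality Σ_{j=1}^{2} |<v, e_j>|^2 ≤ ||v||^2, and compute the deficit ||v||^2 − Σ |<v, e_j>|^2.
Σ |<v, e_j>|^2 = 35/6; ||v||^2 = 10; deficit = 25/6

Write each e_j = u_j / sqrt(<u_j, u_j>) where u_j is the displayed integer vector. Then <v, e_j> = <v, u_j> / sqrt(<u_j, u_j>), so |<v, e_j>|^2 = <v, u_j>^2 / <u_j, u_j>.
Coefficients: <v, e_1> = -3/sqrt(5), <v, e_2> = 22/sqrt(120).
Square and sum: Σ |<v, e_j>|^2 = 35/6.
Compute ||v||^2 = v·v = 10.
Deficit = 10 − 35/6 = 25/6 ≥ 0, confirming Bessel's inequality. (The deficit equals ||v − Σ <v,e_j> e_j||^2, the squared distance from v to span{e_j}.)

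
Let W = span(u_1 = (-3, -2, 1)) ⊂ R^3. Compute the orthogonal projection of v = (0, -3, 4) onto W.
proj_W(v) = (-15/7, -10/7, 5/7)

Set up U = [u_1 | ... | u_1] ∈ R^(3×1). The projector onto W = col(U) is P = U (U^T U)^(-1) U^T.
Compute U^T U =
  [14],
and U^T v = (10).
Solve U^T U · c = U^T v for the coefficients: c = (5/7). The projection is proj_W(v) = U c.
Check: (v - proj_W(v)) · u_1 = 0  (should be 0).
Result: proj_W(v) = (-15/7, -10/7, 5/7).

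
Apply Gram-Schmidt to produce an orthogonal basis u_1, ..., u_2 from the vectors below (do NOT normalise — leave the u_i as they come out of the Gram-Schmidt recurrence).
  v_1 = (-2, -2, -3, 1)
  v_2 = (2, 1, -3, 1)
Orthogonal basis:
  u_1 = (-2, -2, -3, 1)
  u_2 = (22/9, 13/9, -7/3, 7/9)

Apply the Gram-Schmidt recurrence
  u_1 = v_1
  u_i = v_i − Σ_{j<i} ((v_i · u_j) / (u_j · u_j)) · u_j.

Step by step this gives:
  u_1 = (-2, -2, -3, 1)
  u_2 = (22/9, 13/9, -7/3, 7/9)

Orthogonality check:
  u_2 · u_1 = 0 (should be 0)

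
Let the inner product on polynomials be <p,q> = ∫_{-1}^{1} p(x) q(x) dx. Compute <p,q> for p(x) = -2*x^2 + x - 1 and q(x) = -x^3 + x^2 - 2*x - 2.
<p,q> = 52/15

Expand the product: p(x)·q(x) = 2*x^5 - 3*x^4 + 6*x^3 + x^2 + 2.
∫_{-1}^{1} of each monomial x^k gives [2/(k+1) if k even, 0 if k odd]. Integrating term-by-term (or equivalently evaluating the antiderivative F(x) = x^6/3 - 3*x^5/5 + 3*x^4/2 + x^3/3 + 2*x at the endpoints):
  F(1) − F(−1) = 107/30 − (1/10) = 52/15.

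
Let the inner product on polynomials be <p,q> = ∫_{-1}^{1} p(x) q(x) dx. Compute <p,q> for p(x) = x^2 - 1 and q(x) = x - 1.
<p,q> = 4/3

Expand the product: p(x)·q(x) = x^3 - x^2 - x + 1.
∫_{-1}^{1} of each monomial x^k gives [2/(k+1) if k even, 0 if k odd]. Integrating term-by-term (or equivalently evaluating the antiderivative F(x) = x^4/4 - x^3/3 - x^2/2 + x at the endpoints):
  F(1) − F(−1) = 5/12 − (-11/12) = 4/3.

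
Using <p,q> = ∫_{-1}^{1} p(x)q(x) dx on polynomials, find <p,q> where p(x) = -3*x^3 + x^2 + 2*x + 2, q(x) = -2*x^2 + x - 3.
<p,q> = -52/3

Expand the product: p(x)·q(x) = 6*x^5 - 5*x^4 + 6*x^3 - 5*x^2 - 4*x - 6.
∫_{-1}^{1} of each monomial x^k gives [2/(k+1) if k even, 0 if k odd]. Integrating term-by-term (or equivalently evaluating the antiderivative F(x) = x^6 - x^5 + 3*x^4/2 - 5*x^3/3 - 2*x^2 - 6*x at the endpoints):
  F(1) − F(−1) = -49/6 − (55/6) = -52/3.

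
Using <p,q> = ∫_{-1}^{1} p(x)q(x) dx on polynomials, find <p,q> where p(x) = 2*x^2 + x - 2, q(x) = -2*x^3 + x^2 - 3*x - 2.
<p,q> = 2

Expand the product: p(x)·q(x) = -4*x^5 - x^3 - 9*x^2 + 4*x + 4.
∫_{-1}^{1} of each monomial x^k gives [2/(k+1) if k even, 0 if k odd]. Integrating term-by-term (or equivalently evaluating the antiderivative F(x) = -2*x^6/3 - x^4/4 - 3*x^3 + 2*x^2 + 4*x at the endpoints):
  F(1) − F(−1) = 25/12 − (1/12) = 2.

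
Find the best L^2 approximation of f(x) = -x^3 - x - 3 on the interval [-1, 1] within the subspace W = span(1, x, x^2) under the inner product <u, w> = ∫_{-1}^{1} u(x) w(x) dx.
g(x) = -8*x/5 - 3

The best approximation g ∈ W is the orthogonal projection of f onto W. Writing g = a_0 + a_1 x + a_2 x^2, the coefficients solve the normal equations G · a = b where
  G_{ij} = <φ_i, φ_j> and b_i = <f, φ_i>, with φ_0 = 1, φ_1 = x, φ_2 = x^2.
G =
  [2, 0, 2/3]
  [0, 2/3, 0]
  [2/3, 0, 2/5],
b = (-6, -16/15, -2).
Solving gives a_0 = -3, a_1 = -8/5, a_2 = 0, so
  g(x) = -8*x/5 - 3.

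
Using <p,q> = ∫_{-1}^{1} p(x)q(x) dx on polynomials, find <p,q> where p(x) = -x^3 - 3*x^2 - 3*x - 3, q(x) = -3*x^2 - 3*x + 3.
<p,q> = -36/5

Expand the product: p(x)·q(x) = 3*x^5 + 12*x^4 + 15*x^3 + 9*x^2 - 9.
∫_{-1}^{1} of each monomial x^k gives [2/(k+1) if k even, 0 if k odd]. Integrating term-by-term (or equivalently evaluating the antiderivative F(x) = x^6/2 + 12*x^5/5 + 15*x^4/4 + 3*x^3 - 9*x at the endpoints):
  F(1) − F(−1) = 13/20 − (157/20) = -36/5.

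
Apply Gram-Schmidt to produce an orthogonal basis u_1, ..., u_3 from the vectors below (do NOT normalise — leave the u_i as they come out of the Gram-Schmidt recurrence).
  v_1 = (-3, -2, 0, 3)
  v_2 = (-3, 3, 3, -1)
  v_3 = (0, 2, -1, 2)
Orthogonal basis:
  u_1 = (-3, -2, 0, 3)
  u_2 = (-3, 3, 3, -1)
  u_3 = (117/308, 639/308, -31/28, 543/308)

Apply the Gram-Schmidt recurrence
  u_1 = v_1
  u_i = v_i − Σ_{j<i} ((v_i · u_j) / (u_j · u_j)) · u_j.

Step by step this gives:
  u_1 = (-3, -2, 0, 3)
  u_2 = (-3, 3, 3, -1)
  u_3 = (117/308, 639/308, -31/28, 543/308)

Orthogonality check:
  u_2 · u_1 = 0 (should be 0)
  u_3 · u_1 = 0 (should be 0)
  u_3 · u_2 = 0 (should be 0)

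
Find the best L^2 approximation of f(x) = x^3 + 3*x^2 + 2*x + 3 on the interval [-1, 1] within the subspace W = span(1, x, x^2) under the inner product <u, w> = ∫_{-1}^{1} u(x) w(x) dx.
g(x) = 3*x^2 + 13*x/5 + 3

The best approximation g ∈ W is the orthogonal projection of f onto W. Writing g = a_0 + a_1 x + a_2 x^2, the coefficients solve the normal equations G · a = b where
  G_{ij} = <φ_i, φ_j> and b_i = <f, φ_i>, with φ_0 = 1, φ_1 = x, φ_2 = x^2.
G =
  [2, 0, 2/3]
  [0, 2/3, 0]
  [2/3, 0, 2/5],
b = (8, 26/15, 16/5).
Solving gives a_0 = 3, a_1 = 13/5, a_2 = 3, so
  g(x) = 3*x^2 + 13*x/5 + 3.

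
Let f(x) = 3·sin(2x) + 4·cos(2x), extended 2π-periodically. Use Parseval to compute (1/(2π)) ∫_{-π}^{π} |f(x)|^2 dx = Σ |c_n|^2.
Σ |c_n|^2 = 25/2

Expand |f|^2 and use orthogonality of {sin(nx), cos(mx)} on [-π, π]:
  ∫_{-π}^{π} sin(nx)^2 dx = π, ∫ cos(mx)^2 dx = π, and cross terms integrate to 0.
So ∫_{-π}^{π} f(x)^2 dx = 3^2 · π + 4^2 · π = (9 + 16)π.
Divide by 2π: (9 + 16)/2 = 25/2.
By Parseval, this equals Σ |c_n|^2.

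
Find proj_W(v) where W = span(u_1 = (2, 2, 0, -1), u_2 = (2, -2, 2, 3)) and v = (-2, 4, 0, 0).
proj_W(v) = (-8/15, 8/5, -16/15, -28/15)

Set up U = [u_1 | ... | u_2] ∈ R^(4×2). The projector onto W = col(U) is P = U (U^T U)^(-1) U^T.
Compute U^T U =
  [9, -3]
  [-3, 21],
and U^T v = (4, -12).
Solve U^T U · c = U^T v for the coefficients: c = (4/15, -8/15). The projection is proj_W(v) = U c.
Check: (v - proj_W(v)) · u_1 = 0  (should be 0).
Check: (v - proj_W(v)) · u_2 = 0  (should be 0).
Result: proj_W(v) = (-8/15, 8/5, -16/15, -28/15).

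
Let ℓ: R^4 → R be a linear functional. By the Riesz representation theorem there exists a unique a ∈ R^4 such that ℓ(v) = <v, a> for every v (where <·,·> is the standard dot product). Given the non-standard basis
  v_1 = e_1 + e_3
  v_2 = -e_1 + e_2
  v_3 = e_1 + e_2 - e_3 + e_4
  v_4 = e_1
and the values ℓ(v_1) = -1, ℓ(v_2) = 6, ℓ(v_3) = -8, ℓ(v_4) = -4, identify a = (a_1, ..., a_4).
a = (-4, 2, 3, -3)

Write a = (a_1, ..., a_4) in the standard basis. For each basis vector v_i, ℓ(v_i) = <v_i, a> is a linear equation in the a_j's. Collect the n equations into a matrix system V a = ℓ, where row i of V is v_i (expressed in the standard basis). Since V is invertible (lower-triangular with 1s on the diagonal, up to permutation), solve by back-substitution:
  V =
[[1, 0, 1, 0],
 [-1, 1, 0, 0],
 [1, 1, -1, 1],
 [1, 0, 0, 0]]
  V a = (-1, 6, -8, -4)
Solving gives a = (-4, 2, 3, -3).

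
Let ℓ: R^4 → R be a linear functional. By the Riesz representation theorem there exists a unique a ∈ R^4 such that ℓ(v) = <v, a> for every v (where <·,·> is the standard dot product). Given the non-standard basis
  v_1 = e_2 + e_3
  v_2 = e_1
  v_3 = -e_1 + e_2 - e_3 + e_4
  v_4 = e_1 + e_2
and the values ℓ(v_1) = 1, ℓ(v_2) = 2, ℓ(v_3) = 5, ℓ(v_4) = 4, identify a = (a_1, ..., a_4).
a = (2, 2, -1, 4)

Write a = (a_1, ..., a_4) in the standard basis. For each basis vector v_i, ℓ(v_i) = <v_i, a> is a linear equation in the a_j's. Collect the n equations into a matrix system V a = ℓ, where row i of V is v_i (expressed in the standard basis). Since V is invertible (lower-triangular with 1s on the diagonal, up to permutation), solve by back-substitution:
  V =
[[0, 1, 1, 0],
 [1, 0, 0, 0],
 [-1, 1, -1, 1],
 [1, 1, 0, 0]]
  V a = (1, 2, 5, 4)
Solving gives a = (2, 2, -1, 4).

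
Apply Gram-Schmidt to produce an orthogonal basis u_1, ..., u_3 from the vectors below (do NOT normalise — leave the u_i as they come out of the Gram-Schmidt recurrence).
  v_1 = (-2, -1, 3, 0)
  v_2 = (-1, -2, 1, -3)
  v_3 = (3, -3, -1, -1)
Orthogonal basis:
  u_1 = (-2, -1, 3, 0)
  u_2 = (0, -3/2, -1/2, -3)
  u_3 = (15/7, -384/161, 102/161, 25/23)

Apply the Gram-Schmidt recurrence
  u_1 = v_1
  u_i = v_i − Σ_{j<i} ((v_i · u_j) / (u_j · u_j)) · u_j.

Step by step this gives:
  u_1 = (-2, -1, 3, 0)
  u_2 = (0, -3/2, -1/2, -3)
  u_3 = (15/7, -384/161, 102/161, 25/23)

Orthogonality check:
  u_2 · u_1 = 0 (should be 0)
  u_3 · u_1 = 0 (should be 0)
  u_3 · u_2 = 0 (should be 0)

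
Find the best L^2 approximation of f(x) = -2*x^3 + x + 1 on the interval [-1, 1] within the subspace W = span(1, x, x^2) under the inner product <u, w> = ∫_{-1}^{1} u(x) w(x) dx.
g(x) = 1 - x/5

The best approximation g ∈ W is the orthogonal projection of f onto W. Writing g = a_0 + a_1 x + a_2 x^2, the coefficients solve the normal equations G · a = b where
  G_{ij} = <φ_i, φ_j> and b_i = <f, φ_i>, with φ_0 = 1, φ_1 = x, φ_2 = x^2.
G =
  [2, 0, 2/3]
  [0, 2/3, 0]
  [2/3, 0, 2/5],
b = (2, -2/15, 2/3).
Solving gives a_0 = 1, a_1 = -1/5, a_2 = 0, so
  g(x) = 1 - x/5.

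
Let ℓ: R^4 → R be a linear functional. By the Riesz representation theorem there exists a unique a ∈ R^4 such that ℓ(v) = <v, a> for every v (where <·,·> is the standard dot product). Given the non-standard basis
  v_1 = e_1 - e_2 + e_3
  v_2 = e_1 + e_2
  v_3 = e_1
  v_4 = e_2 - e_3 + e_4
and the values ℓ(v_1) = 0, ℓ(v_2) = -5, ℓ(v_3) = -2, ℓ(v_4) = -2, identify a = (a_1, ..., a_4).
a = (-2, -3, -1, 0)

Write a = (a_1, ..., a_4) in the standard basis. For each basis vector v_i, ℓ(v_i) = <v_i, a> is a linear equation in the a_j's. Collect the n equations into a matrix system V a = ℓ, where row i of V is v_i (expressed in the standard basis). Since V is invertible (lower-triangular with 1s on the diagonal, up to permutation), solve by back-substitution:
  V =
[[1, -1, 1, 0],
 [1, 1, 0, 0],
 [1, 0, 0, 0],
 [0, 1, -1, 1]]
  V a = (0, -5, -2, -2)
Solving gives a = (-2, -3, -1, 0).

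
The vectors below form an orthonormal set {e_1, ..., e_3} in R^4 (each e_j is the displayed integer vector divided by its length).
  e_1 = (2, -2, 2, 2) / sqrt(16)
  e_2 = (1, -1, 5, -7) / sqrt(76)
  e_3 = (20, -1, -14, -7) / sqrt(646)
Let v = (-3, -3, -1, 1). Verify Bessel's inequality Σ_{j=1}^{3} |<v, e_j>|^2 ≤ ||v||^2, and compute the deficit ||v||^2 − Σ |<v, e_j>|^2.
Σ |<v, e_j>|^2 = 98/17; ||v||^2 = 20; deficit = 242/17

Write each e_j = u_j / sqrt(<u_j, u_j>) where u_j is the displayed integer vector. Then <v, e_j> = <v, u_j> / sqrt(<u_j, u_j>), so |<v, e_j>|^2 = <v, u_j>^2 / <u_j, u_j>.
Coefficients: <v, e_1> = 0/sqrt(16), <v, e_2> = -12/sqrt(76), <v, e_3> = -50/sqrt(646).
Square and sum: Σ |<v, e_j>|^2 = 98/17.
Compute ||v||^2 = v·v = 20.
Deficit = 20 − 98/17 = 242/17 ≥ 0, confirming Bessel's inequality. (The deficit equals ||v − Σ <v,e_j> e_j||^2, the squared distance from v to span{e_j}.)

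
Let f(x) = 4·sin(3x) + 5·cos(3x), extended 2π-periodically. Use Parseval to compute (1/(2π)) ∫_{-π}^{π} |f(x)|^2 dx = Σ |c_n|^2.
Σ |c_n|^2 = 41/2

Expand |f|^2 and use orthogonality of {sin(nx), cos(mx)} on [-π, π]:
  ∫_{-π}^{π} sin(nx)^2 dx = π, ∫ cos(mx)^2 dx = π, and cross terms integrate to 0.
So ∫_{-π}^{π} f(x)^2 dx = 4^2 · π + 5^2 · π = (16 + 25)π.
Divide by 2π: (16 + 25)/2 = 41/2.
By Parseval, this equals Σ |c_n|^2.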